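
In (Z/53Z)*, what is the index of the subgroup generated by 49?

By Lagrange's theorem, ord_53(49) divides φ(53) = 53 − 1 = 52 = 2^2 · 13.
Divisors of 52: 1, 2, 4, 13, 26, 52.
Check 49^d mod 53 for each divisor in increasing order:
49^1 ≡ 49
49^2 ≡ 16
49^4 ≡ 44
49^13 ≡ 1
Thus |⟨49⟩| = ord(49) = 13.
[(Z/53Z)^× : ⟨49⟩] = 52/13 = 4.

4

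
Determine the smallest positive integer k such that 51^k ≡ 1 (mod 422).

105

Since 51 ∈ (Z/422Z)^×, its order divides φ(422) = φ(2)·φ(211) = 1·210 = 210 = 2 · 3 · 5 · 7.
Divisors of 210: 1, 2, 3, 5, 6, 7, 10, 14, 15, 21, 30, 35, 42, 70, 105, 210.
Test each divisor d:
51^1 ≡ 51 (mod 422)
51^2 ≡ 69 (mod 422)
51^3 ≡ 143 (mod 422)
51^5 ≡ 161 (mod 422)
51^6 ≡ 193 (mod 422)
51^7 ≡ 137 (mod 422)
51^10 ≡ 179 (mod 422)
51^14 ≡ 201 (mod 422)
51^15 ≡ 123 (mod 422)
51^21 ≡ 107 (mod 422)
51^30 ≡ 359 (mod 422)
51^35 ≡ 407 (mod 422)
51^42 ≡ 55 (mod 422)
51^70 ≡ 225 (mod 422)
51^105 ≡ 1 (mod 422) ✓
The smallest such exponent is 105, so the order of 51 is 105.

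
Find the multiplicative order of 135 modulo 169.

52

ord(135) | φ(169) = φ(13^2) = 13·(13−1) = 156 = 2^2 · 3 · 13.
Divisors of 156: 1, 2, 3, 4, 6, 12, 13, 26, 39, 52, 78, 156.
Check 135^d mod 169 for each divisor in increasing order:
135^1 ≡ 135 (mod 169)
135^2 ≡ 142 (mod 169)
135^3 ≡ 73 (mod 169)
135^4 ≡ 53 (mod 169)
135^6 ≡ 90 (mod 169)
135^12 ≡ 157 (mod 169)
135^13 ≡ 70 (mod 169)
135^26 ≡ 168 (mod 169)
135^39 ≡ 99 (mod 169)
135^52 ≡ 1 (mod 169) ✓
Therefore the multiplicative order of 135 modulo 169 is 52.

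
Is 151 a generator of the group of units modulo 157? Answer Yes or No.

Yes

φ(157) = 157 − 1 = 156 = 2^2 · 3 · 13.
An element g generates (Z/157Z)^× iff g^(156/q) ≢ 1 (mod 157) for each prime q ∈ {2, 3, 13}.
151^78 ≡ 156 (mod 157)  [q = 2: ≢ 1 ✓]
151^52 ≡ 12 (mod 157)  [q = 3: ≢ 1 ✓]
151^12 ≡ 101 (mod 157)  [q = 13: ≢ 1 ✓]
Every test exponent gives a nontrivial residue, hence 151 generates the full group.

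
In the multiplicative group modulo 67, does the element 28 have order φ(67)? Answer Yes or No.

φ(67) = 67 − 1 = 66 = 2 · 3 · 11.
An element g generates (Z/67Z)^× iff g^(66/q) ≢ 1 (mod 67) for each prime q ∈ {2, 3, 11}.
28^33 ≡ 66 (mod 67)  [q = 2: ≢ 1 ✓]
28^22 ≡ 37 (mod 67)  [q = 3: ≢ 1 ✓]
28^6 ≡ 40 (mod 67)  [q = 11: ≢ 1 ✓]
None equal 1, so ord_67(28) = 66: 28 is a primitive root.

Yes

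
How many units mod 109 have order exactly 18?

φ(109) = 109 − 1 = 108 = 2^2 · 3^3.
Since (Z/109Z)^× is cyclic of order 108, the number of elements of order d is φ(d) when d | 108 and 0 otherwise.
18 = 2 · 3^2 divides 108, and φ(18) = 6.

6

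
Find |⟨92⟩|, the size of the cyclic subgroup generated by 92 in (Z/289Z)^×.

Since 92 ∈ (Z/289Z)^×, its order divides φ(289) = φ(17^2) = 17·(17−1) = 272 = 2^4 · 17.
Divisors of 272: 1, 2, 4, 8, 16, 17, 34, 68, 136, 272.
Check 92^d mod 289 for each divisor in increasing order:
92^1 ≡ 92 (mod 289)
92^2 ≡ 83 (mod 289)
92^4 ≡ 242 (mod 289)
92^8 ≡ 186 (mod 289)
92^16 ≡ 205 (mod 289)
92^17 ≡ 75 (mod 289)
92^34 ≡ 134 (mod 289)
92^68 ≡ 38 (mod 289)
92^136 ≡ 288 (mod 289)
92^272 ≡ 1 (mod 289) ✓
Hence ord(92) = 272.

272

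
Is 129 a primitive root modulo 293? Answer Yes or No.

φ(293) = 293 − 1 = 292 = 2^2 · 73.
Test 129^(292/q) mod 293 for each prime factor q of 292:
129^146 ≡ 292 (mod 293)  [q = 2: ≢ 1 ✓]
129^4 ≡ 84 (mod 293)  [q = 73: ≢ 1 ✓]
None equal 1, so ord_293(129) = 292: 129 is a primitive root.

Yes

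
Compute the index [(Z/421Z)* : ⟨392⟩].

By Lagrange's theorem, ord_421(392) divides φ(421) = 421 − 1 = 420 = 2^2 · 3 · 5 · 7.
Divisors of 420: 1, 2, 3, 4, 5, 6, 7, 10, 12, 14, 15, 20, 21, 28, 30, 35, 42, 60, 70, 84, 105, 140, 210, 420.
Evaluate successive powers at the divisors of 420:
392^1 ≡ 392 (mod 421)
392^2 ≡ 420 (mod 421)
392^3 ≡ 29 (mod 421)
392^4 ≡ 1 (mod 421) ✓
The order of 392 is 4, so the subgroup it generates has 4 elements.
The index is φ(421) / ord(392) = 420 / 4 = 105.

105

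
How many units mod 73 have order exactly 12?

4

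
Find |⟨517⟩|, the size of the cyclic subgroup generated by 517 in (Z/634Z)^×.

316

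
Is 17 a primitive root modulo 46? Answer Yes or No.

Yes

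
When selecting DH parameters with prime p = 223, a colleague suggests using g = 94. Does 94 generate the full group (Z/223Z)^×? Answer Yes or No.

φ(223) = 223 − 1 = 222 = 2 · 3 · 37.
94 is a primitive root mod 223 iff 94^(φ(223)/q) ≢ 1 for every prime q | φ(223), i.e. q ∈ {2, 3, 37}.
94^111 ≡ 1 (mod 223)  [q = 2: ≡ 1 ✗]
94^74 ≡ 39 (mod 223)  [q = 3: ≢ 1 ✓]
94^6 ≡ 30 (mod 223)  [q = 37: ≢ 1 ✓]
Since 94^111 ≡ 1, the order of 94 divides 111 < 222, so 94 is not a primitive root.

No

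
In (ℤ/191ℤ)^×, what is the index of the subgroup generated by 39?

38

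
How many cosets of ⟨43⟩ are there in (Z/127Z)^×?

1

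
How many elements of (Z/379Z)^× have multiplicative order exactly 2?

φ(379) = 379 − 1 = 378 = 2 · 3^3 · 7.
(Z/379Z)^× is cyclic (|G| = 378); a cyclic group of order m has exactly φ(d) elements of each order d | m, and none otherwise.
2 | 378, and φ(2) = 2 − 1 = 1.

1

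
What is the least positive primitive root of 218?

φ(218) = φ(2)·φ(109) = 1·108 = 108 = 2^2 · 3^3.
Test candidates g = 2, 3, … against the prime factors q ∈ {2, 3} of φ(218): g is a generator iff g^(108/q) ≢ 1 for every such q.
g = 2: gcd(2, 218) = 2 > 1, not a unit — skip.
g = 3: 3^54 ≡ 1 — hits 1, so not a primitive root.
g = 4: gcd(4, 218) = 2 > 1, not a unit — skip.
g = 5: 5^54 ≡ 1 — hits 1, so not a primitive root.
g = 6: gcd(6, 218) = 2 > 1, not a unit — skip.
g = 7: 7^54 ≡ 1 — hits 1, so not a primitive root.
g = 8: gcd(8, 218) = 2 > 1, not a unit — skip.
g = 9: 9^54 ≡ 1 — hits 1, so not a primitive root.
g = 10: gcd(10, 218) = 2 > 1, not a unit — skip.
g = 11: 11^54 ≡ 217; 11^36 ≡ 45 — none is 1, so 11 is a primitive root.
So 11 is the smallest generator of (Z/218Z)^×.

11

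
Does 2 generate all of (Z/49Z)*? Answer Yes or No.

No

φ(49) = φ(7^2) = 7·(7−1) = 42 = 2 · 3 · 7.
It suffices to check that the order of 2 is not a proper divisor of 42: compute 2^(42/q) for q ∈ {2, 3, 7}.
2^21 ≡ 1 (mod 49)  [q = 2: ≡ 1 ✗]
2^14 ≡ 18 (mod 49)  [q = 3: ≢ 1 ✓]
2^6 ≡ 15 (mod 49)  [q = 7: ≢ 1 ✓]
2^21 ≡ 1 shows ord(2) | 21, strictly less than φ(49); not a primitive root.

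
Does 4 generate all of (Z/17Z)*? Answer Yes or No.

No

φ(17) = 17 − 1 = 16 = 2^4.
4 is a primitive root mod 17 iff 4^(φ(17)/q) ≢ 1 for every prime q | φ(17), i.e. q ∈ {2}.
4^8 ≡ 1 (mod 17)  [q = 2: ≡ 1 ✗]
Since 4^8 ≡ 1, the order of 4 divides 8 < 16, so 4 is not a primitive root.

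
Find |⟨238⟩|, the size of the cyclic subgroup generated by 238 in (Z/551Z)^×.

ord(238) | φ(551) = φ(19·29) = (19−1)·(29−1) = 18·28 = 504 = 2^3 · 3^2 · 7.
Divisors of 504: 1, 2, 3, 4, 6, 7, 8, 9, 12, 14, 18, 21, 24, 28, 36, 42, 56, 63, 72, 84, 126, 168, 252, 504.
Evaluate successive powers at the divisors of 504:
238^1 ≡ 238 (mod 551)
238^2 ≡ 442 (mod 551)
238^3 ≡ 506 (mod 551)
238^4 ≡ 310 (mod 551)
238^6 ≡ 372 (mod 551)
238^7 ≡ 376 (mod 551)
238^8 ≡ 226 (mod 551)
238^9 ≡ 341 (mod 551)
238^12 ≡ 83 (mod 551)
238^14 ≡ 320 (mod 551)
238^18 ≡ 20 (mod 551)
238^21 ≡ 202 (mod 551)
238^24 ≡ 277 (mod 551)
238^28 ≡ 465 (mod 551)
238^36 ≡ 400 (mod 551)
238^42 ≡ 30 (mod 551)
238^56 ≡ 233 (mod 551)
238^63 ≡ 550 (mod 551)
238^72 ≡ 210 (mod 551)
238^84 ≡ 349 (mod 551)
238^126 ≡ 1 (mod 551) ✓
Therefore the multiplicative order of 238 modulo 551 is 126.

126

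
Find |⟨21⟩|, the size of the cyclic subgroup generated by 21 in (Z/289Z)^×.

Since 21 ∈ (Z/289Z)^×, its order divides φ(289) = φ(17^2) = 17·(17−1) = 272 = 2^4 · 17.
Divisors of 272: 1, 2, 4, 8, 16, 17, 34, 68, 136, 272.
Check 21^d mod 289 for each divisor in increasing order:
21^1 ≡ 21 (mod 289)
21^2 ≡ 152 (mod 289)
21^4 ≡ 273 (mod 289)
21^8 ≡ 256 (mod 289)
21^16 ≡ 222 (mod 289)
21^17 ≡ 38 (mod 289)
21^34 ≡ 288 (mod 289)
21^68 ≡ 1 (mod 289) ✓
Hence ord(21) = 68.

68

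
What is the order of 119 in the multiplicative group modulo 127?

Since 119 ∈ (Z/127Z)^×, its order divides φ(127) = 127 − 1 = 126 = 2 · 3^2 · 7.
Divisors of 126: 1, 2, 3, 6, 7, 9, 14, 18, 21, 42, 63, 126.
Evaluate successive powers at the divisors of 126:
119^1 ≡ 119 (mod 127)
119^2 ≡ 64 (mod 127)
119^3 ≡ 123 (mod 127)
119^6 ≡ 16 (mod 127)
119^7 ≡ 126 (mod 127)
119^9 ≡ 63 (mod 127)
119^14 ≡ 1 (mod 127) ✓
Hence ord(119) = 14.

14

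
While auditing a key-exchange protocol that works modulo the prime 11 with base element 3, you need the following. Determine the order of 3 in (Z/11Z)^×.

Since 3 ∈ (Z/11Z)^×, its order divides φ(11) = 11 − 1 = 10 = 2 · 5.
Divisors of 10: 1, 2, 5, 10.
Compute 3^d (mod 11) for the divisors d until we hit 1:
3^1 ≡ 3
3^2 ≡ 9
3^5 ≡ 1
The smallest such exponent is 5, so the order of 3 is 5.

5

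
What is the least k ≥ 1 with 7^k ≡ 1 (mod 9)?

3

The order of 7 must divide φ(9) = φ(3^2) = 3·(3−1) = 6 = 2 · 3.
Divisors of 6: 1, 2, 3, 6.
Check 7^d mod 9 for each divisor in increasing order:
7^1 ≡ 7 (mod 9)
7^2 ≡ 4 (mod 9)
7^3 ≡ 1 (mod 9) ✓
Hence ord(7) = 3.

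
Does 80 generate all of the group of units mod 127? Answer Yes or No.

φ(127) = 127 − 1 = 126 = 2 · 3^2 · 7.
80 is a primitive root mod 127 iff 80^(φ(127)/q) ≢ 1 for every prime q | φ(127), i.e. q ∈ {2, 3, 7}.
80^63 ≡ 126 (mod 127)  [q = 2: ≢ 1 ✓]
80^42 ≡ 1 (mod 127)  [q = 3: ≡ 1 ✗]
80^18 ≡ 2 (mod 127)  [q = 7: ≢ 1 ✓]
Since 80^42 ≡ 1, the order of 80 divides 42 < 126, so 80 is not a primitive root.

No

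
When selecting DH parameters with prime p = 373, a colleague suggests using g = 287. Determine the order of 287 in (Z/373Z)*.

ord(287) | φ(373) = 373 − 1 = 372 = 2^2 · 3 · 31.
Divisors of 372: 1, 2, 3, 4, 6, 12, 31, 62, 93, 124, 186, 372.
Evaluate successive powers at the divisors of 372:
287^1 ≡ 287 (mod 373)
287^2 ≡ 309 (mod 373)
287^3 ≡ 282 (mod 373)
287^4 ≡ 366 (mod 373)
287^6 ≡ 75 (mod 373)
287^12 ≡ 30 (mod 373)
287^31 ≡ 372 (mod 373)
287^62 ≡ 1 (mod 373) ✓
The smallest such exponent is 62, so the order of 287 is 62.

62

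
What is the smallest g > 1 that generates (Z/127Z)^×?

φ(127) = 127 − 1 = 126 = 2 · 3^2 · 7.
g is a primitive root iff g^(126/q) ≢ 1 (mod 127) for each prime q ∈ {2, 3, 7}.
g = 2: 2^63 ≡ 1 — hits 1, so not a primitive root.
g = 3: 3^63 ≡ 126; 3^42 ≡ 107; 3^18 ≡ 4 — none is 1, so 3 is a primitive root.
Hence the least primitive root of 127 is 3.

3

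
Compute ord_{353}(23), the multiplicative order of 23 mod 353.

176

The order of 23 must divide φ(353) = 353 − 1 = 352 = 2^5 · 11.
Divisors of 352: 1, 2, 4, 8, 11, 16, 22, 32, 44, 88, 176, 352.
Test each divisor d:
23^1 ≡ 23 (mod 353)
23^2 ≡ 176 (mod 353)
23^4 ≡ 265 (mod 353)
23^8 ≡ 331 (mod 353)
23^11 ≡ 253 (mod 353)
23^16 ≡ 131 (mod 353)
23^22 ≡ 116 (mod 353)
23^32 ≡ 217 (mod 353)
23^44 ≡ 42 (mod 353)
23^88 ≡ 352 (mod 353)
23^176 ≡ 1 (mod 353) ✓
Therefore the multiplicative order of 23 modulo 353 is 176.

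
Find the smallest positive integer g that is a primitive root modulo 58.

φ(58) = φ(2)·φ(29) = 1·28 = 28 = 2^2 · 7.
Test candidates g = 2, 3, … against the prime factors q ∈ {2, 7} of φ(58): g is a generator iff g^(28/q) ≢ 1 for every such q.
g = 2: gcd(2, 58) = 2 > 1, not a unit — skip.
g = 3: 3^14 ≡ 57; 3^4 ≡ 23 — none is 1, so 3 is a primitive root.
Hence the least primitive root of 58 is 3.

3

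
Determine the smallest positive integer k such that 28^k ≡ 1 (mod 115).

44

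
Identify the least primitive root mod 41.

6

φ(41) = 41 − 1 = 40 = 2^3 · 5.
Test candidates g = 2, 3, … against the prime factors q ∈ {2, 5} of φ(41): g is a generator iff g^(40/q) ≢ 1 for every such q.
g = 2: 2^20 ≡ 1 — hits 1, so not a primitive root.
g = 3: 3^20 ≡ 40; 3^8 ≡ 1 — hits 1, so not a primitive root.
g = 4: 4^20 ≡ 1 — hits 1, so not a primitive root.
g = 5: 5^20 ≡ 1 — hits 1, so not a primitive root.
g = 6: 6^20 ≡ 40; 6^8 ≡ 10 — none is 1, so 6 is a primitive root.
Hence the least primitive root of 41 is 6.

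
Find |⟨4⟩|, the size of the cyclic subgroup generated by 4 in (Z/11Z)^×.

The order of 4 must divide φ(11) = 11 − 1 = 10 = 2 · 5.
Divisors of 10: 1, 2, 5, 10.
Evaluate successive powers at the divisors of 10:
4^1 ≡ 4 (mod 11)
4^2 ≡ 5 (mod 11)
4^5 ≡ 1 (mod 11) ✓
The smallest such exponent is 5, so the order of 4 is 5.

5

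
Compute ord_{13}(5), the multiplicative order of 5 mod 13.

4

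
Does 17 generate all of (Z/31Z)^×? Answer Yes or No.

Yes

φ(31) = 31 − 1 = 30 = 2 · 3 · 5.
Test 17^(30/q) mod 31 for each prime factor q of 30:
17^15 ≡ 30 (mod 31)  [q = 2: ≢ 1 ✓]
17^10 ≡ 25 (mod 31)  [q = 3: ≢ 1 ✓]
17^6 ≡ 8 (mod 31)  [q = 5: ≢ 1 ✓]
All checks pass, so 17 has order 30 and is a primitive root modulo 31.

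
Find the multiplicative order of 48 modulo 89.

88

ord(48) | φ(89) = 89 − 1 = 88 = 2^3 · 11.
Divisors of 88: 1, 2, 4, 8, 11, 22, 44, 88.
Compute 48^d (mod 89) for the divisors d until we hit 1:
48^1 ≡ 48 (mod 89)
48^2 ≡ 79 (mod 89)
48^4 ≡ 11 (mod 89)
48^8 ≡ 32 (mod 89)
48^11 ≡ 37 (mod 89)
48^22 ≡ 34 (mod 89)
48^44 ≡ 88 (mod 89)
48^88 ≡ 1 (mod 89) ✓
Hence ord(48) = 88.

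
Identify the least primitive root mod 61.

2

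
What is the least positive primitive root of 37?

φ(37) = 37 − 1 = 36 = 2^2 · 3^2.
g is a primitive root iff g^(36/q) ≢ 1 (mod 37) for each prime q ∈ {2, 3}.
g = 2: 2^18 ≡ 36; 2^12 ≡ 26 — none is 1, so 2 is a primitive root.
Hence the least primitive root of 37 is 2.

2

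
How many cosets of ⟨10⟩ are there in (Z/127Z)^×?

3

Since 10 ∈ (Z/127Z)^×, its order divides φ(127) = 127 − 1 = 126 = 2 · 3^2 · 7.
Divisors of 126: 1, 2, 3, 6, 7, 9, 14, 18, 21, 42, 63, 126.
Check 10^d mod 127 for each divisor in increasing order:
10^1 ≡ 10
10^2 ≡ 100
10^3 ≡ 111
10^6 ≡ 2
10^7 ≡ 20
10^9 ≡ 95
10^14 ≡ 19
10^18 ≡ 8
10^21 ≡ 126
10^42 ≡ 1
The order of 10 is 42, so the subgroup it generates has 42 elements.
[(Z/127Z)^× : ⟨10⟩] = 126/42 = 3.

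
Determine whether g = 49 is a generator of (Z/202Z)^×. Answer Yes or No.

No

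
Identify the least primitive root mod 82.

7

φ(82) = φ(2)·φ(41) = 1·40 = 40 = 2^3 · 5.
g is a primitive root iff g^(40/q) ≢ 1 (mod 82) for each prime q ∈ {2, 5}.
g = 2: gcd(2, 82) = 2 > 1, not a unit — skip.
g = 3: 3^20 ≡ 81; 3^8 ≡ 1 — hits 1, so not a primitive root.
g = 4: gcd(4, 82) = 2 > 1, not a unit — skip.
g = 5: 5^20 ≡ 1 — hits 1, so not a primitive root.
g = 6: gcd(6, 82) = 2 > 1, not a unit — skip.
g = 7: 7^20 ≡ 81; 7^8 ≡ 37 — none is 1, so 7 is a primitive root.
The smallest primitive root modulo 82 is 7.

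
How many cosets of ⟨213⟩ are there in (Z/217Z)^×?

By Lagrange's theorem, ord_217(213) divides φ(217) = φ(7·31) = (7−1)·(31−1) = 6·30 = 180 = 2^2 · 3^2 · 5.
Divisors of 180: 1, 2, 3, 4, 5, 6, 9, 10, 12, 15, 18, 20, 30, 36, 45, 60, 90, 180.
Test each divisor d:
213^1 ≡ 213 (mod 217)
213^2 ≡ 16 (mod 217)
213^3 ≡ 153 (mod 217)
213^4 ≡ 39 (mod 217)
213^5 ≡ 61 (mod 217)
213^6 ≡ 190 (mod 217)
213^9 ≡ 209 (mod 217)
213^10 ≡ 32 (mod 217)
213^12 ≡ 78 (mod 217)
213^15 ≡ 216 (mod 217)
213^18 ≡ 64 (mod 217)
213^20 ≡ 156 (mod 217)
213^30 ≡ 1 (mod 217) ✓
The order of 213 is 30, so the subgroup it generates has 30 elements.
Index = |(Z/217Z)^×| / |⟨213⟩| = 180 / 30 = 6.

6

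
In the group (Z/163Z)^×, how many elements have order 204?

φ(163) = 163 − 1 = 162 = 2 · 3^4.
(Z/163Z)^× is cyclic (|G| = 162); a cyclic group of order m has exactly φ(d) elements of each order d | m, and none otherwise.
204 does not divide 162, so no element of (Z/163Z)^× has order 204.

0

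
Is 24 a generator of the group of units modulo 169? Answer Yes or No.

Yes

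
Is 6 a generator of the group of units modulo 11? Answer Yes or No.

Yes

φ(11) = 11 − 1 = 10 = 2 · 5.
Test 6^(10/q) mod 11 for each prime factor q of 10:
6^5 ≡ 10 (mod 11)  [q = 2: ≢ 1 ✓]
6^2 ≡ 3 (mod 11)  [q = 5: ≢ 1 ✓]
None equal 1, so ord_11(6) = 10: 6 is a primitive root.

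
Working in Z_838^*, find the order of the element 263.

418

ord(263) | φ(838) = φ(2)·φ(419) = 1·418 = 418 = 2 · 11 · 19.
Divisors of 418: 1, 2, 11, 19, 22, 38, 209, 418.
Evaluate successive powers at the divisors of 418:
263^1 ≡ 263
263^2 ≡ 453
263^11 ≡ 623
263^19 ≡ 669
263^22 ≡ 135
263^38 ≡ 69
263^209 ≡ 837
263^418 ≡ 1
Hence ord(263) = 418.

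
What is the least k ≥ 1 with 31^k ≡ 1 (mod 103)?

Since 31 ∈ (Z/103Z)^×, its order divides φ(103) = 103 − 1 = 102 = 2 · 3 · 17.
Divisors of 102: 1, 2, 3, 6, 17, 34, 51, 102.
Test each divisor d:
31^1 ≡ 31 (mod 103)
31^2 ≡ 34 (mod 103)
31^3 ≡ 24 (mod 103)
31^6 ≡ 61 (mod 103)
31^17 ≡ 102 (mod 103)
31^34 ≡ 1 (mod 103) ✓
Hence ord(31) = 34.

34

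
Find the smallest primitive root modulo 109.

6

φ(109) = 109 − 1 = 108 = 2^2 · 3^3.
g is a primitive root iff g^(108/q) ≢ 1 (mod 109) for each prime q ∈ {2, 3}.
g = 2: 2^54 ≡ 108; 2^36 ≡ 1 — hits 1, so not a primitive root.
g = 3: 3^54 ≡ 1 — hits 1, so not a primitive root.
g = 4: 4^54 ≡ 1 — hits 1, so not a primitive root.
g = 5: 5^54 ≡ 1 — hits 1, so not a primitive root.
g = 6: 6^54 ≡ 108; 6^36 ≡ 63 — none is 1, so 6 is a primitive root.
The smallest primitive root modulo 109 is 6.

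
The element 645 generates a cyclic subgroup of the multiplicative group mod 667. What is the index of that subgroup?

88

ord(645) | φ(667) = φ(23·29) = (23−1)·(29−1) = 22·28 = 616 = 2^3 · 7 · 11.
Divisors of 616: 1, 2, 4, 7, 8, 11, 14, 22, 28, 44, 56, 77, 88, 154, 308, 616.
Evaluate successive powers at the divisors of 616:
645^1 ≡ 645 (mod 667)
645^2 ≡ 484 (mod 667)
645^4 ≡ 139 (mod 667)
645^7 ≡ 1 (mod 667) ✓
The order of 645 is 7, so the subgroup it generates has 7 elements.
Index = |(Z/667Z)^×| / |⟨645⟩| = 616 / 7 = 88.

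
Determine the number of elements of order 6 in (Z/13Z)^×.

2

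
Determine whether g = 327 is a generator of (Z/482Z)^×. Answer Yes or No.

Yes

φ(482) = φ(2)·φ(241) = 1·240 = 240 = 2^4 · 3 · 5.
Test 327^(240/q) mod 482 for each prime factor q of 240:
327^120 ≡ 481 (mod 482)  [q = 2: ≢ 1 ✓]
327^80 ≡ 15 (mod 482)  [q = 3: ≢ 1 ✓]
327^48 ≡ 339 (mod 482)  [q = 5: ≢ 1 ✓]
All checks pass, so 327 has order 240 and is a primitive root modulo 482.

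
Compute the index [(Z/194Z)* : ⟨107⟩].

By Lagrange's theorem, ord_194(107) divides φ(194) = φ(2)·φ(97) = 1·96 = 96 = 2^5 · 3.
Divisors of 96: 1, 2, 3, 4, 6, 8, 12, 16, 24, 32, 48, 96.
Check 107^d mod 194 for each divisor in increasing order:
107^1 ≡ 107 (mod 194)
107^2 ≡ 3 (mod 194)
107^3 ≡ 127 (mod 194)
107^4 ≡ 9 (mod 194)
107^6 ≡ 27 (mod 194)
107^8 ≡ 81 (mod 194)
107^12 ≡ 147 (mod 194)
107^16 ≡ 159 (mod 194)
107^24 ≡ 75 (mod 194)
107^32 ≡ 61 (mod 194)
107^48 ≡ 193 (mod 194)
107^96 ≡ 1 (mod 194) ✓
So ord_194(107) = 96, hence |⟨107⟩| = 96.
[(Z/194Z)^× : ⟨107⟩] = 96/96 = 1.

1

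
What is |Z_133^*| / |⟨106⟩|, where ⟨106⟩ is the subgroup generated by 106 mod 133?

36

Since 106 ∈ (Z/133Z)^×, its order divides φ(133) = φ(7·19) = (7−1)·(19−1) = 6·18 = 108 = 2^2 · 3^3.
Divisors of 108: 1, 2, 3, 4, 6, 9, 12, 18, 27, 36, 54, 108.
Compute 106^d (mod 133) for the divisors d until we hit 1:
106^1 ≡ 106
106^2 ≡ 64
106^3 ≡ 1
Thus |⟨106⟩| = ord(106) = 3.
The index is φ(133) / ord(106) = 108 / 3 = 36.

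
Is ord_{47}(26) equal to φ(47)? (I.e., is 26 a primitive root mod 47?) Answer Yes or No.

Yes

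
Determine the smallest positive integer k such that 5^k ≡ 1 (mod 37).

The order of 5 must divide φ(37) = 37 − 1 = 36 = 2^2 · 3^2.
Divisors of 36: 1, 2, 3, 4, 6, 9, 12, 18, 36.
Test each divisor d:
5^1 ≡ 5
5^2 ≡ 25
5^3 ≡ 14
5^4 ≡ 33
5^6 ≡ 11
5^9 ≡ 6
5^12 ≡ 10
5^18 ≡ 36
5^36 ≡ 1
So ord_37(5) = 36.

36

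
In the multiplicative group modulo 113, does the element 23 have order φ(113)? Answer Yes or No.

φ(113) = 113 − 1 = 112 = 2^4 · 7.
Test 23^(112/q) mod 113 for each prime factor q of 112:
23^56 ≡ 112 (mod 113)  [q = 2: ≢ 1 ✓]
23^16 ≡ 30 (mod 113)  [q = 7: ≢ 1 ✓]
All checks pass, so 23 has order 112 and is a primitive root modulo 113.

Yes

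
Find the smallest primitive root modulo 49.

3

φ(49) = φ(7^2) = 7·(7−1) = 42 = 2 · 3 · 7.
Test candidates g = 2, 3, … against the prime factors q ∈ {2, 3, 7} of φ(49): g is a generator iff g^(42/q) ≢ 1 for every such q.
g = 2: 2^21 ≡ 1 — hits 1, so not a primitive root.
g = 3: 3^21 ≡ 48; 3^14 ≡ 30; 3^6 ≡ 43 — none is 1, so 3 is a primitive root.
The smallest primitive root modulo 49 is 3.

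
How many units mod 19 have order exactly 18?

6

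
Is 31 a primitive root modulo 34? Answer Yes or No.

Yes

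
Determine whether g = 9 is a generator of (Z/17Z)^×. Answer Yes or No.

φ(17) = 17 − 1 = 16 = 2^4.
Test 9^(16/q) mod 17 for each prime factor q of 16:
9^8 ≡ 1 (mod 17)  [q = 2: ≡ 1 ✗]
The check at q = 2 fails, so 9 generates a proper subgroup.

No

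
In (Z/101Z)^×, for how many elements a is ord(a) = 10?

4

φ(101) = 101 − 1 = 100 = 2^2 · 5^2.
(Z/101Z)^× is cyclic (|G| = 100); a cyclic group of order m has exactly φ(d) elements of each order d | m, and none otherwise.
10 = 2 · 5 divides 100, and φ(10) = 4.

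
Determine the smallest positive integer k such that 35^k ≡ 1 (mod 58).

ord(35) | φ(58) = φ(2)·φ(29) = 1·28 = 28 = 2^2 · 7.
Divisors of 28: 1, 2, 4, 7, 14, 28.
Evaluate successive powers at the divisors of 28:
35^1 ≡ 35 (mod 58)
35^2 ≡ 7 (mod 58)
35^4 ≡ 49 (mod 58)
35^7 ≡ 57 (mod 58)
35^14 ≡ 1 (mod 58) ✓
The smallest such exponent is 14, so the order of 35 is 14.

14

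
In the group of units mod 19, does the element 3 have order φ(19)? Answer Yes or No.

φ(19) = 19 − 1 = 18 = 2 · 3^2.
It suffices to check that the order of 3 is not a proper divisor of 18: compute 3^(18/q) for q ∈ {2, 3}.
3^9 ≡ 18 (mod 19)  [q = 2: ≢ 1 ✓]
3^6 ≡ 7 (mod 19)  [q = 3: ≢ 1 ✓]
Every test exponent gives a nontrivial residue, hence 3 generates the full group.

Yes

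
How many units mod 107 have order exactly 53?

52

φ(107) = 107 − 1 = 106 = 2 · 53.
(Z/107Z)^× is cyclic (|G| = 106); a cyclic group of order m has exactly φ(d) elements of each order d | m, and none otherwise.
53 | 106, and φ(53) = 53 − 1 = 52.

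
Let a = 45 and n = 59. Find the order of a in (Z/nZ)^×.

ord(45) | φ(59) = 59 − 1 = 58 = 2 · 29.
Divisors of 58: 1, 2, 29, 58.
Check 45^d mod 59 for each divisor in increasing order:
45^1 ≡ 45 (mod 59)
45^2 ≡ 19 (mod 59)
45^29 ≡ 1 (mod 59) ✓
The smallest such exponent is 29, so the order of 45 is 29.

29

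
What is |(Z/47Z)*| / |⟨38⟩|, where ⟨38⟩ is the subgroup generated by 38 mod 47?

ord(38) | φ(47) = 47 − 1 = 46 = 2 · 23.
Divisors of 46: 1, 2, 23, 46.
Test each divisor d:
38^1 ≡ 38 (mod 47)
38^2 ≡ 34 (mod 47)
38^23 ≡ 46 (mod 47)
38^46 ≡ 1 (mod 47) ✓
The order of 38 is 46, so the subgroup it generates has 46 elements.
The index is φ(47) / ord(38) = 46 / 46 = 1.

1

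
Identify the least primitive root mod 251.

φ(251) = 251 − 1 = 250 = 2 · 5^3.
Test candidates g = 2, 3, … against the prime factors q ∈ {2, 5} of φ(251): g is a generator iff g^(250/q) ≢ 1 for every such q.
g = 2: 2^125 ≡ 250; 2^50 ≡ 1 — hits 1, so not a primitive root.
g = 3: 3^125 ≡ 1 — hits 1, so not a primitive root.
g = 4: 4^125 ≡ 1 — hits 1, so not a primitive root.
g = 5: 5^125 ≡ 1 — hits 1, so not a primitive root.
g = 6: 6^125 ≡ 250; 6^50 ≡ 219 — none is 1, so 6 is a primitive root.
Hence the least primitive root of 251 is 6.

6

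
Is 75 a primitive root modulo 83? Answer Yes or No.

φ(83) = 83 − 1 = 82 = 2 · 41.
It suffices to check that the order of 75 is not a proper divisor of 82: compute 75^(82/q) for q ∈ {2, 41}.
75^41 ≡ 1 (mod 83)  [q = 2: ≡ 1 ✗]
75^2 ≡ 64 (mod 83)  [q = 41: ≢ 1 ✓]
Since 75^41 ≡ 1, the order of 75 divides 41 < 82, so 75 is not a primitive root.

No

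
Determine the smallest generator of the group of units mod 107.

2

φ(107) = 107 − 1 = 106 = 2 · 53.
g is a primitive root iff g^(106/q) ≢ 1 (mod 107) for each prime q ∈ {2, 53}.
g = 2: 2^53 ≡ 106; 2^2 ≡ 4 — none is 1, so 2 is a primitive root.
Hence the least primitive root of 107 is 2.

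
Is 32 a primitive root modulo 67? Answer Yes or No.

Yes

φ(67) = 67 − 1 = 66 = 2 · 3 · 11.
32 is a primitive root mod 67 iff 32^(φ(67)/q) ≢ 1 for every prime q | φ(67), i.e. q ∈ {2, 3, 11}.
32^33 ≡ 66 (mod 67)  [q = 2: ≢ 1 ✓]
32^22 ≡ 29 (mod 67)  [q = 3: ≢ 1 ✓]
32^6 ≡ 25 (mod 67)  [q = 11: ≢ 1 ✓]
None equal 1, so ord_67(32) = 66: 32 is a primitive root.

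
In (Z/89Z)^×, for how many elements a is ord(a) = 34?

φ(89) = 89 − 1 = 88 = 2^3 · 11.
Since (Z/89Z)^× is cyclic of order 88, the number of elements of order d is φ(d) when d | 88 and 0 otherwise.
Here 88 is not a multiple of 34, so there are no elements of order 34.

0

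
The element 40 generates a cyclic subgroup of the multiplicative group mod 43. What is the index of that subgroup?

By Lagrange's theorem, ord_43(40) divides φ(43) = 43 − 1 = 42 = 2 · 3 · 7.
Divisors of 42: 1, 2, 3, 6, 7, 14, 21, 42.
Evaluate successive powers at the divisors of 42:
40^1 ≡ 40 (mod 43)
40^2 ≡ 9 (mod 43)
40^3 ≡ 16 (mod 43)
40^6 ≡ 41 (mod 43)
40^7 ≡ 6 (mod 43)
40^14 ≡ 36 (mod 43)
40^21 ≡ 1 (mod 43) ✓
Thus |⟨40⟩| = ord(40) = 21.
Index = |(Z/43Z)^×| / |⟨40⟩| = 42 / 21 = 2.

2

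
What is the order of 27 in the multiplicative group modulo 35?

Since 27 ∈ (Z/35Z)^×, its order divides φ(35) = φ(5·7) = (5−1)·(7−1) = 4·6 = 24 = 2^3 · 3.
Divisors of 24: 1, 2, 3, 4, 6, 8, 12, 24.
Test each divisor d:
27^1 ≡ 27 (mod 35)
27^2 ≡ 29 (mod 35)
27^3 ≡ 13 (mod 35)
27^4 ≡ 1 (mod 35) ✓
So ord_35(27) = 4.

4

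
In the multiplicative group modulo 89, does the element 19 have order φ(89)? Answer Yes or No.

Yes

φ(89) = 89 − 1 = 88 = 2^3 · 11.
It suffices to check that the order of 19 is not a proper divisor of 88: compute 19^(88/q) for q ∈ {2, 11}.
19^44 ≡ 88 (mod 89)  [q = 2: ≢ 1 ✓]
19^8 ≡ 2 (mod 89)  [q = 11: ≢ 1 ✓]
Every test exponent gives a nontrivial residue, hence 19 generates the full group.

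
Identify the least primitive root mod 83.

φ(83) = 83 − 1 = 82 = 2 · 41.
Test candidates g = 2, 3, … against the prime factors q ∈ {2, 41} of φ(83): g is a generator iff g^(82/q) ≢ 1 for every such q.
g = 2: 2^41 ≡ 82; 2^2 ≡ 4 — none is 1, so 2 is a primitive root.
So 2 is the smallest generator of (Z/83Z)^×.

2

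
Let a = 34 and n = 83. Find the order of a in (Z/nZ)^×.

82

The order of 34 must divide φ(83) = 83 − 1 = 82 = 2 · 41.
Divisors of 82: 1, 2, 41, 82.
Check 34^d mod 83 for each divisor in increasing order:
34^1 ≡ 34 (mod 83)
34^2 ≡ 77 (mod 83)
34^41 ≡ 82 (mod 83)
34^82 ≡ 1 (mod 83) ✓
The smallest such exponent is 82, so the order of 34 is 82.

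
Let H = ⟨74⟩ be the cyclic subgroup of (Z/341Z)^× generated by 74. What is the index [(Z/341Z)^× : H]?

10

The order of 74 must divide φ(341) = φ(11·31) = (11−1)·(31−1) = 10·30 = 300 = 2^2 · 3 · 5^2.
Divisors of 300: 1, 2, 3, 4, 5, 6, 10, 12, 15, 20, 25, 30, 50, 60, 75, 100, 150, 300.
Test each divisor d:
74^1 ≡ 74
74^2 ≡ 20
74^3 ≡ 116
74^4 ≡ 59
74^5 ≡ 274
74^6 ≡ 157
74^10 ≡ 56
74^12 ≡ 97
74^15 ≡ 340
74^20 ≡ 67
74^25 ≡ 285
74^30 ≡ 1
Thus |⟨74⟩| = ord(74) = 30.
[(Z/341Z)^× : ⟨74⟩] = 300/30 = 10.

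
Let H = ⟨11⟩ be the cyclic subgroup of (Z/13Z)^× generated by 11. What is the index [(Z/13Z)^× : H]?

The order of 11 must divide φ(13) = 13 − 1 = 12 = 2^2 · 3.
Divisors of 12: 1, 2, 3, 4, 6, 12.
Evaluate successive powers at the divisors of 12:
11^1 ≡ 11 (mod 13)
11^2 ≡ 4 (mod 13)
11^3 ≡ 5 (mod 13)
11^4 ≡ 3 (mod 13)
11^6 ≡ 12 (mod 13)
11^12 ≡ 1 (mod 13) ✓
So ord_13(11) = 12, hence |⟨11⟩| = 12.
The index is φ(13) / ord(11) = 12 / 12 = 1.

1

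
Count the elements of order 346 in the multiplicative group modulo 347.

172

φ(347) = 347 − 1 = 346 = 2 · 173.
Since (Z/347Z)^× is cyclic of order 346, the number of elements of order d is φ(d) when d | 346 and 0 otherwise.
346 = 2 · 173 divides 346, and φ(346) = 172.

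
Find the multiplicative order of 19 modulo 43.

42

The order of 19 must divide φ(43) = 43 − 1 = 42 = 2 · 3 · 7.
Divisors of 42: 1, 2, 3, 6, 7, 14, 21, 42.
Evaluate successive powers at the divisors of 42:
19^1 ≡ 19 (mod 43)
19^2 ≡ 17 (mod 43)
19^3 ≡ 22 (mod 43)
19^6 ≡ 11 (mod 43)
19^7 ≡ 37 (mod 43)
19^14 ≡ 36 (mod 43)
19^21 ≡ 42 (mod 43)
19^42 ≡ 1 (mod 43) ✓
Hence ord(19) = 42.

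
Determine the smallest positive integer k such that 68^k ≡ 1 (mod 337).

336

The order of 68 must divide φ(337) = 337 − 1 = 336 = 2^4 · 3 · 7.
Divisors of 336: 1, 2, 3, 4, 6, 7, 8, 12, 14, 16, 21, 24, 28, 42, 48, 56, 84, 112, 168, 336.
Compute 68^d (mod 337) for the divisors d until we hit 1:
68^1 ≡ 68
68^2 ≡ 243
68^3 ≡ 11
68^4 ≡ 74
68^6 ≡ 121
68^7 ≡ 140
68^8 ≡ 84
68^12 ≡ 150
68^14 ≡ 54
68^16 ≡ 316
68^21 ≡ 146
68^24 ≡ 258
68^28 ≡ 220
68^42 ≡ 85
68^48 ≡ 175
68^56 ≡ 209
68^84 ≡ 148
68^112 ≡ 208
68^168 ≡ 336
68^336 ≡ 1
Hence ord(68) = 336.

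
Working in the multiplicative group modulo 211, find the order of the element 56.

105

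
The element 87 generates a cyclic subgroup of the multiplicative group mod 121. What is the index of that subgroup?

ord(87) | φ(121) = φ(11^2) = 11·(11−1) = 110 = 2 · 5 · 11.
Divisors of 110: 1, 2, 5, 10, 11, 22, 55, 110.
Test each divisor d:
87^1 ≡ 87
87^2 ≡ 67
87^5 ≡ 76
87^10 ≡ 89
87^11 ≡ 120
87^22 ≡ 1
So ord_121(87) = 22, hence |⟨87⟩| = 22.
Index = |(Z/121Z)^×| / |⟨87⟩| = 110 / 22 = 5.

5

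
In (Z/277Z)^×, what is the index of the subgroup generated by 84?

Since 84 ∈ (Z/277Z)^×, its order divides φ(277) = 277 − 1 = 276 = 2^2 · 3 · 23.
Divisors of 276: 1, 2, 3, 4, 6, 12, 23, 46, 69, 92, 138, 276.
Check 84^d mod 277 for each divisor in increasing order:
84^1 ≡ 84
84^2 ≡ 131
84^3 ≡ 201
84^4 ≡ 264
84^6 ≡ 236
84^12 ≡ 19
84^23 ≡ 1
So ord_277(84) = 23, hence |⟨84⟩| = 23.
[(Z/277Z)^× : ⟨84⟩] = 276/23 = 12.

12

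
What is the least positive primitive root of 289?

3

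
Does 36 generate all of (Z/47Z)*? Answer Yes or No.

φ(47) = 47 − 1 = 46 = 2 · 23.
Test 36^(46/q) mod 47 for each prime factor q of 46:
36^23 ≡ 1 (mod 47)  [q = 2: ≡ 1 ✗]
36^2 ≡ 27 (mod 47)  [q = 23: ≢ 1 ✓]
36^23 ≡ 1 shows ord(36) | 23, strictly less than φ(47); not a primitive root.

No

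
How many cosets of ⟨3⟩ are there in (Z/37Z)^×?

2

By Lagrange's theorem, ord_37(3) divides φ(37) = 37 − 1 = 36 = 2^2 · 3^2.
Divisors of 36: 1, 2, 3, 4, 6, 9, 12, 18, 36.
Check 3^d mod 37 for each divisor in increasing order:
3^1 ≡ 3
3^2 ≡ 9
3^3 ≡ 27
3^4 ≡ 7
3^6 ≡ 26
3^9 ≡ 36
3^12 ≡ 10
3^18 ≡ 1
Thus |⟨3⟩| = ord(3) = 18.
[(Z/37Z)^× : ⟨3⟩] = 36/18 = 2.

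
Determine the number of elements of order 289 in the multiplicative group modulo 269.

0

φ(269) = 269 − 1 = 268 = 2^2 · 67.
In a cyclic group of order 268, there are φ(d) elements of order d for each divisor d of 268, and zero for non-divisors.
289 does not divide 268, so no element of (Z/269Z)^× has order 289.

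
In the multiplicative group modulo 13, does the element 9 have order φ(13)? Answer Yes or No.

φ(13) = 13 − 1 = 12 = 2^2 · 3.
Test 9^(12/q) mod 13 for each prime factor q of 12:
9^6 ≡ 1 (mod 13)  [q = 2: ≡ 1 ✗]
9^4 ≡ 9 (mod 13)  [q = 3: ≢ 1 ✓]
9^6 ≡ 1 shows ord(9) | 6, strictly less than φ(13); not a primitive root.

No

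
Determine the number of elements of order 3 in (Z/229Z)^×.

2

φ(229) = 229 − 1 = 228 = 2^2 · 3 · 19.
Since (Z/229Z)^× is cyclic of order 228, the number of elements of order d is φ(d) when d | 228 and 0 otherwise.
3 | 228, and φ(3) = 3 − 1 = 2.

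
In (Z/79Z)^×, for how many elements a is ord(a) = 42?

φ(79) = 79 − 1 = 78 = 2 · 3 · 13.
(Z/79Z)^× is cyclic (|G| = 78); a cyclic group of order m has exactly φ(d) elements of each order d | m, and none otherwise.
Here 78 is not a multiple of 42, so there are no elements of order 42.

0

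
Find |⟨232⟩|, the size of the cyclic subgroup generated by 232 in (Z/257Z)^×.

128

By Lagrange's theorem, ord_257(232) divides φ(257) = 257 − 1 = 256 = 2^8.
Divisors of 256: 1, 2, 4, 8, 16, 32, 64, 128, 256.
Test each divisor d:
232^1 ≡ 232
232^2 ≡ 111
232^4 ≡ 242
232^8 ≡ 225
232^16 ≡ 253
232^32 ≡ 16
232^64 ≡ 256
232^128 ≡ 1
Hence ord(232) = 128.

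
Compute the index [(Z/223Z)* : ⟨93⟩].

1

The order of 93 must divide φ(223) = 223 − 1 = 222 = 2 · 3 · 37.
Divisors of 222: 1, 2, 3, 6, 37, 74, 111, 222.
Test each divisor d:
93^1 ≡ 93 (mod 223)
93^2 ≡ 175 (mod 223)
93^3 ≡ 219 (mod 223)
93^6 ≡ 16 (mod 223)
93^37 ≡ 40 (mod 223)
93^74 ≡ 39 (mod 223)
93^111 ≡ 222 (mod 223)
93^222 ≡ 1 (mod 223) ✓
The order of 93 is 222, so the subgroup it generates has 222 elements.
[(Z/223Z)^× : ⟨93⟩] = 222/222 = 1.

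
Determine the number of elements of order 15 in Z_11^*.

0

φ(11) = 11 − 1 = 10 = 2 · 5.
(Z/11Z)^× is cyclic (|G| = 10); a cyclic group of order m has exactly φ(d) elements of each order d | m, and none otherwise.
Here 10 is not a multiple of 15, so there are no elements of order 15.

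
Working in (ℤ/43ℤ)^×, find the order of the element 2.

14

Since 2 ∈ (Z/43Z)^×, its order divides φ(43) = 43 − 1 = 42 = 2 · 3 · 7.
Divisors of 42: 1, 2, 3, 6, 7, 14, 21, 42.
Check 2^d mod 43 for each divisor in increasing order:
2^1 ≡ 2 (mod 43)
2^2 ≡ 4 (mod 43)
2^3 ≡ 8 (mod 43)
2^6 ≡ 21 (mod 43)
2^7 ≡ 42 (mod 43)
2^14 ≡ 1 (mod 43) ✓
Hence ord(2) = 14.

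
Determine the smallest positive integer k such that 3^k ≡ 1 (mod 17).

16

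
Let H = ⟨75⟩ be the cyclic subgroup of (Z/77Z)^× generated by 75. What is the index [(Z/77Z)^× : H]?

2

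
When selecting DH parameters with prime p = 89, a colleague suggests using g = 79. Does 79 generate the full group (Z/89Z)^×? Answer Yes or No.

φ(89) = 89 − 1 = 88 = 2^3 · 11.
Test 79^(88/q) mod 89 for each prime factor q of 88:
79^44 ≡ 1 (mod 89)  [q = 2: ≡ 1 ✗]
79^8 ≡ 45 (mod 89)  [q = 11: ≢ 1 ✓]
79^44 ≡ 1 shows ord(79) | 44, strictly less than φ(89); not a primitive root.

No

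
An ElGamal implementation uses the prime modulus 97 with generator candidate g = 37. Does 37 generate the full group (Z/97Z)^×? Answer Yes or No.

Yes

φ(97) = 97 − 1 = 96 = 2^5 · 3.
37 is a primitive root mod 97 iff 37^(φ(97)/q) ≢ 1 for every prime q | φ(97), i.e. q ∈ {2, 3}.
37^48 ≡ 96 (mod 97)  [q = 2: ≢ 1 ✓]
37^32 ≡ 35 (mod 97)  [q = 3: ≢ 1 ✓]
Every test exponent gives a nontrivial residue, hence 37 generates the full group.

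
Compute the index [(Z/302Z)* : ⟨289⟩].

2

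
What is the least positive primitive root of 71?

φ(71) = 71 − 1 = 70 = 2 · 5 · 7.
Test candidates g = 2, 3, … against the prime factors q ∈ {2, 5, 7} of φ(71): g is a generator iff g^(70/q) ≢ 1 for every such q.
g = 2: 2^35 ≡ 1 — hits 1, so not a primitive root.
g = 3: 3^35 ≡ 1 — hits 1, so not a primitive root.
g = 4: 4^35 ≡ 1 — hits 1, so not a primitive root.
g = 5: 5^35 ≡ 1 — hits 1, so not a primitive root.
g = 6: 6^35 ≡ 1 — hits 1, so not a primitive root.
g = 7: 7^35 ≡ 70; 7^14 ≡ 54; 7^10 ≡ 45 — none is 1, so 7 is a primitive root.
Hence the least primitive root of 71 is 7.

7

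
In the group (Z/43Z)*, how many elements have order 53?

0

φ(43) = 43 − 1 = 42 = 2 · 3 · 7.
(Z/43Z)^× is cyclic (|G| = 42); a cyclic group of order m has exactly φ(d) elements of each order d | m, and none otherwise.
53 does not divide 42, so no element of (Z/43Z)^× has order 53.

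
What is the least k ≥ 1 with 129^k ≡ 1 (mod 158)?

39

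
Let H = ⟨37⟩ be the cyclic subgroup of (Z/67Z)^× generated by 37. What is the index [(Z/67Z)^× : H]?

22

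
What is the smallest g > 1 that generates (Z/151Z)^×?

φ(151) = 151 − 1 = 150 = 2 · 3 · 5^2.
g is a primitive root iff g^(150/q) ≢ 1 (mod 151) for each prime q ∈ {2, 3, 5}.
g = 2: 2^75 ≡ 1 — hits 1, so not a primitive root.
g = 3: 3^75 ≡ 150; 3^50 ≡ 1 — hits 1, so not a primitive root.
g = 4: 4^75 ≡ 1 — hits 1, so not a primitive root.
g = 5: 5^75 ≡ 1 — hits 1, so not a primitive root.
g = 6: 6^75 ≡ 150; 6^50 ≡ 32; 6^30 ≡ 59 — none is 1, so 6 is a primitive root.
The smallest primitive root modulo 151 is 6.

6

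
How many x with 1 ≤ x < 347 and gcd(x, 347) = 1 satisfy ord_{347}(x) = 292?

0

φ(347) = 347 − 1 = 346 = 2 · 173.
In a cyclic group of order 346, there are φ(d) elements of order d for each divisor d of 346, and zero for non-divisors.
292 does not divide 346, so no element of (Z/347Z)^× has order 292.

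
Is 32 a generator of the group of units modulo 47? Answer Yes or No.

No

φ(47) = 47 − 1 = 46 = 2 · 23.
An element g generates (Z/47Z)^× iff g^(46/q) ≢ 1 (mod 47) for each prime q ∈ {2, 23}.
32^23 ≡ 1 (mod 47)  [q = 2: ≡ 1 ✗]
32^2 ≡ 37 (mod 47)  [q = 23: ≢ 1 ✓]
Since 32^23 ≡ 1, the order of 32 divides 23 < 46, so 32 is not a primitive root.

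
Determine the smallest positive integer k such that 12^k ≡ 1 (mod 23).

The order of 12 must divide φ(23) = 23 − 1 = 22 = 2 · 11.
Divisors of 22: 1, 2, 11, 22.
Check 12^d mod 23 for each divisor in increasing order:
12^1 ≡ 12
12^2 ≡ 6
12^11 ≡ 1
Hence ord(12) = 11.

11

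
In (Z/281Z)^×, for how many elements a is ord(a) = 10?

φ(281) = 281 − 1 = 280 = 2^3 · 5 · 7.
Since (Z/281Z)^× is cyclic of order 280, the number of elements of order d is φ(d) when d | 280 and 0 otherwise.
10 = 2 · 5 divides 280, and φ(10) = 4.

4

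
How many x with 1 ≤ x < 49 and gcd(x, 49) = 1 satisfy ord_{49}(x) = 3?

2

φ(49) = φ(7^2) = 7·(7−1) = 42 = 2 · 3 · 7.
(Z/49Z)^× is cyclic (|G| = 42); a cyclic group of order m has exactly φ(d) elements of each order d | m, and none otherwise.
3 | 42, and φ(3) = 3 − 1 = 2.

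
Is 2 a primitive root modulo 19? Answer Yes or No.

Yes

φ(19) = 19 − 1 = 18 = 2 · 3^2.
It suffices to check that the order of 2 is not a proper divisor of 18: compute 2^(18/q) for q ∈ {2, 3}.
2^9 ≡ 18 (mod 19)  [q = 2: ≢ 1 ✓]
2^6 ≡ 7 (mod 19)  [q = 3: ≢ 1 ✓]
All checks pass, so 2 has order 18 and is a primitive root modulo 19.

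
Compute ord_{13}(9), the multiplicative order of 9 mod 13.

The order of 9 must divide φ(13) = 13 − 1 = 12 = 2^2 · 3.
Divisors of 12: 1, 2, 3, 4, 6, 12.
Test each divisor d:
9^1 ≡ 9
9^2 ≡ 3
9^3 ≡ 1
So ord_13(9) = 3.

3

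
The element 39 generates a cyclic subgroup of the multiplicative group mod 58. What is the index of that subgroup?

1

ord(39) | φ(58) = φ(2)·φ(29) = 1·28 = 28 = 2^2 · 7.
Divisors of 28: 1, 2, 4, 7, 14, 28.
Evaluate successive powers at the divisors of 28:
39^1 ≡ 39 (mod 58)
39^2 ≡ 13 (mod 58)
39^4 ≡ 53 (mod 58)
39^7 ≡ 17 (mod 58)
39^14 ≡ 57 (mod 58)
39^28 ≡ 1 (mod 58) ✓
So ord_58(39) = 28, hence |⟨39⟩| = 28.
[(Z/58Z)^× : ⟨39⟩] = 28/28 = 1.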